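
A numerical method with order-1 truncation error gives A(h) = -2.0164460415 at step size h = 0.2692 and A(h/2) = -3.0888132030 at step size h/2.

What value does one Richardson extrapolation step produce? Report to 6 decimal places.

-4.161180

r = 1, so 2^r = 2.
2*(-3.0888132030) = -6.1776264060; (-6.1776264060) − (-2.0164460415) = -4.1611803645
Divide by 2^1 − 1 = 1.
Extrapolated: (-4.1611803645) / 1 = -4.1611803645
Gap between inputs: 1.072e+00; correction applied: −1.0723671615.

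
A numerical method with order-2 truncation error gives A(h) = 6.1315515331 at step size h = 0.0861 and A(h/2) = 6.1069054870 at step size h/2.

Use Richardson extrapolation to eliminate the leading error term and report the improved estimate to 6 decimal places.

Leading term ∝ h^2; use weight 4 = 2^2.
4 × 6.1069054870 − 6.1315515331 = 18.2960704149
Denominator 4 − 1 = 3.
(4 × 6.1069054870 − 6.1315515331)/(4 − 1) = 6.0986901383
Shift from A(h/2): −0.0082153487.

6.098690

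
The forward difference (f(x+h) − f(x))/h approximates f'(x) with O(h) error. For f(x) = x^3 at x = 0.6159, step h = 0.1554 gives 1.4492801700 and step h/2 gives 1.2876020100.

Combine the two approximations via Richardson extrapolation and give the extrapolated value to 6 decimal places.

r = 1: numerator weight 2, denominator 1.
2^1 × A(h/2) = 2.5752040200; minus A(h) gives 1.1259238500.
Divide by 2^1 − 1 = 1.
Extrapolated: 1.1259238500 / 1 = 1.1259238500

1.125924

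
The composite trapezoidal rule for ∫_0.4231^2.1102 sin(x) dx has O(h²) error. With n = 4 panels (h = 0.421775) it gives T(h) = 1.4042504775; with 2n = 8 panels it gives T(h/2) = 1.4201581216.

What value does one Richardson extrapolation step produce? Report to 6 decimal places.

r = 2, so 2^r = 4.
Weighted: 5.6806324864 − 1.4042504775 = 4.2763820089
Divide by 2^2 − 1 = 3.
Extrapolated: 4.2763820089 / 3 = 1.4254606696
Gap between inputs: 1.591e-02; correction applied: +0.0053025480.

1.425461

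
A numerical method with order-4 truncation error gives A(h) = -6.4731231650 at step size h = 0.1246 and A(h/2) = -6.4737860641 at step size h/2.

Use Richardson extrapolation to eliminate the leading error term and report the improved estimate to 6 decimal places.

-6.473830

Error is O(h^4); halving h shrinks it by 2^4 = 16.
A(h/2) − A(h) = -6.4737860641 − (-6.4731231650) = -0.0006628991
Divide by 2^4 − 1 = 15: (-0.0006628991)/15 = -0.0000441933
R = -6.4737860641 − 0.0000441933 = -6.4738302574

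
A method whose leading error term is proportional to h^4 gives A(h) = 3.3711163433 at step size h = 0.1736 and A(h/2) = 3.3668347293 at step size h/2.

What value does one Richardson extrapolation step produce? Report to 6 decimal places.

r = 4, so 2^r = 16.
Difference of the inputs: 3.3668347293 − 3.3711163433 = -0.0042816140
Correction (A(h/2) − A(h))/(16 − 1) = (-0.0042816140)/15 = -0.0002854409
R = A(h/2) + (A(h/2) − A(h))/15 = 3.3668347293 − 0.0002854409 = 3.3665492884

3.366549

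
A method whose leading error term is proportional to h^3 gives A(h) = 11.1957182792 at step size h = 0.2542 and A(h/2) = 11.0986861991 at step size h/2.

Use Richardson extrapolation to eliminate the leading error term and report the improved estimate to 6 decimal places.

11.084824

r = 3, so 2^r = 8.
8·11.0986861991 = 88.7894895928; 88.7894895928 − 11.1957182792 = 77.5937713136
77.5937713136 ÷ 7 = 11.0848244734
Gap between inputs: 9.703e-02; correction applied: −0.0138617257.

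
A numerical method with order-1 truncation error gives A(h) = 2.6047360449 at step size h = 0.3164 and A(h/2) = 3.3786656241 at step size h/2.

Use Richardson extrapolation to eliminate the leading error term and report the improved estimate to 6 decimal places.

Order 1 gives 2^r = 2 and 2^r − 1 = 1.
Top: 2(3.3786656241) − (2.6047360449) = 4.1525952033
Divide by 2^1 − 1 = 1.
So the Richardson estimate is 4.1525952033.
Gap between inputs: 7.739e-01; correction applied: +0.7739295792.

4.152595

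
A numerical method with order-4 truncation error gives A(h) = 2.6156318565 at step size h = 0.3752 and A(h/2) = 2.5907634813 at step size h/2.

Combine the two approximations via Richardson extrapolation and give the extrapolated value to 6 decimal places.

2.589106

r = 4, so 2^r = 16.
Top: 16(2.5907634813) − (2.6156318565) = 38.8365838443
(16 × 2.5907634813 − 2.6156318565)/(16 − 1) = 2.5891055896
Correction |R − A(h/2)| = 1.658e-03; gap |A(h/2) − A(h)| = 2.487e-02.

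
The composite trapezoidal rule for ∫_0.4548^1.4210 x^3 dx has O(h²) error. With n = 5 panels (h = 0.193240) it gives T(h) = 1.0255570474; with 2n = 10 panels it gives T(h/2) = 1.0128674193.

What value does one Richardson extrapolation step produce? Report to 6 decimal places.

r = 2, so 2^r = 4.
4·1.0128674193 − 1.0255570474 = 3.0259126298
3.0259126298 ÷ 3 = 1.0086375433

1.008638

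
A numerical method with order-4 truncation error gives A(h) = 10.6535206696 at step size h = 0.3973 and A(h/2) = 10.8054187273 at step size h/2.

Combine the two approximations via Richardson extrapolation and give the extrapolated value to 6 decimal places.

10.815545

With r = 4 the leading error scales as h^4, so the weight is 2^4 = 16.
Weighted: 172.8866996368 − 10.6535206696 = 162.2331789672
R = 162.2331789672/15 = 10.8155452645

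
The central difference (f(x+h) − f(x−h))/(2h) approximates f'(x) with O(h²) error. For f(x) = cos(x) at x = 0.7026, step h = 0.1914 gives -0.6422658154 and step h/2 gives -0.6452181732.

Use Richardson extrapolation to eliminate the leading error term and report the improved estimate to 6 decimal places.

Leading term ∝ h^2; use weight 4 = 2^2.
Difference of the inputs: -0.6452181732 − (-0.6422658154) = -0.0029523578
Correction (A(h/2) − A(h))/(4 − 1) = (-0.0029523578)/3 = -0.0009841193
R = A(h/2) + (A(h/2) − A(h))/3 = -0.6452181732 − 0.0009841193 = -0.6462022925

-0.646202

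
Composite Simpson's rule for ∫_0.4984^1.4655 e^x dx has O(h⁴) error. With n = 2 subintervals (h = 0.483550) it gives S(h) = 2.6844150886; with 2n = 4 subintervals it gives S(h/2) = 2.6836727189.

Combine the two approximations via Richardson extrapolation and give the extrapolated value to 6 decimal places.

Error is O(h^4); halving h shrinks it by 2^4 = 16.
Weighted: 42.9387635024 − 2.6844150886 = 40.2543484138
Divide by 2^4 − 1 = 15.
R = 40.2543484138/15 = 2.6836232276

2.683623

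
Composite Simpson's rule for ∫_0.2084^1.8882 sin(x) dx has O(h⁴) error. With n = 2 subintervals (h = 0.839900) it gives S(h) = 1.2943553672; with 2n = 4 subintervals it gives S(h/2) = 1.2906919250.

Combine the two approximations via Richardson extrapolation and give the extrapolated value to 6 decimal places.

1.290448

The method has order 4: 2^4 = 16.
16*1.2906919250 = 20.6510708000; subtract 1.2943553672 → 19.3567154328
Denominator 16 − 1 = 15.
(16*1.2906919250 − 1.2943553672)/(16 − 1) = 1.2904476955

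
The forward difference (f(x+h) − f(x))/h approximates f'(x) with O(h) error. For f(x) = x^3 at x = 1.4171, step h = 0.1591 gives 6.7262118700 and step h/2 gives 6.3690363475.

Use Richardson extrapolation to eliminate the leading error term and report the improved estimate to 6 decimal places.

Error is O(h^1); halving h shrinks it by 2^1 = 2.
Difference of the inputs: 6.3690363475 − 6.7262118700 = -0.3571755225
Divide by 2^1 − 1 = 1: (-0.3571755225)/1 = -0.3571755225
R = A(h/2) + (A(h/2) − A(h))/1 = 6.3690363475 − 0.3571755225 = 6.0118608250
Gap between inputs: 3.572e-01; correction applied: −0.3571755225.

6.011861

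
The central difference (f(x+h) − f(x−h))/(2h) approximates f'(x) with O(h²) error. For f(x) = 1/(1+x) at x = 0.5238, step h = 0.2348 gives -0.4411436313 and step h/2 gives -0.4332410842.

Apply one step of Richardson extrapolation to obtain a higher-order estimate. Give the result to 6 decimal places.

-0.430607

With r = 2 the leading error scales as h^2, so the weight is 2^2 = 4.
4·(-0.4332410842) = -1.7329643368; (-1.7329643368) − (-0.4411436313) = -1.2918207055
Denominator 4 − 1 = 3.
(4·(-0.4332410842) − (-0.4411436313))/(4 − 1) = -0.4306069018
Shift from A(h/2): +0.0026341824.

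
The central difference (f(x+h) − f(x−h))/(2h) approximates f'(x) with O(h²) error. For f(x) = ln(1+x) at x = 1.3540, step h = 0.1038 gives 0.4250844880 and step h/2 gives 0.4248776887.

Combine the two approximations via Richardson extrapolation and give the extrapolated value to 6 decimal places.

Leading term ∝ h^2; use weight 4 = 2^2.
Difference of the inputs: 0.4248776887 − 0.4250844880 = -0.0002067993
Divide by 2^2 − 1 = 3: (-0.0002067993)/3 = -0.0000689331
R = A(h/2) + (A(h/2) − A(h))/3 = 0.4248776887 − 0.0000689331 = 0.4248087556
Correction |R − A(h/2)| = 6.893e-05; gap |A(h/2) − A(h)| = 2.068e-04.

0.424809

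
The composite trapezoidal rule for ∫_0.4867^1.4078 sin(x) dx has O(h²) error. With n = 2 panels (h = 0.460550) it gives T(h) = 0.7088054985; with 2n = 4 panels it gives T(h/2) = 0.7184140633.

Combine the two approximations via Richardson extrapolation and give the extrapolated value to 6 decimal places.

r = 2, so 2^r = 4.
Numerator 4*A(h/2) − A(h) = 4*0.7184140633 − 0.7088054985 = 2.1648507547
Extrapolated: 2.1648507547 / 3 = 0.7216169182

0.721617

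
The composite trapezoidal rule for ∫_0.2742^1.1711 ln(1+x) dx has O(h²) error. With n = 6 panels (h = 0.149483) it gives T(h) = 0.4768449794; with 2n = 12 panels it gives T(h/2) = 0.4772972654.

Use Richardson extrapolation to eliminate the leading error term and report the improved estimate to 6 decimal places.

r = 2, so 2^r = 4.
Numerator 4 × A(h/2) − A(h) = 4 × 0.4772972654 − 0.4768449794 = 1.4323440822
Denominator 4 − 1 = 3.
1.4323440822 ÷ 3 = 0.4774480274
Shift from A(h/2): +0.0001507620.

0.477448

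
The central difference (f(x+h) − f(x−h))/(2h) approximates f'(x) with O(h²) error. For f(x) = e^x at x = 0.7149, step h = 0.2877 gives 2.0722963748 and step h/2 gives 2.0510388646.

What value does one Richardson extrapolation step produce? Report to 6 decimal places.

Order 2 gives 2^r = 4 and 2^r − 1 = 3.
Numerator 4*A(h/2) − A(h) = 4*2.0510388646 − 2.0722963748 = 6.1318590836
Denominator 4 − 1 = 3.
(4*2.0510388646 − 2.0722963748)/(4 − 1) = 2.0439530279
Gap between inputs: 2.126e-02; correction applied: −0.0070858367.

2.043953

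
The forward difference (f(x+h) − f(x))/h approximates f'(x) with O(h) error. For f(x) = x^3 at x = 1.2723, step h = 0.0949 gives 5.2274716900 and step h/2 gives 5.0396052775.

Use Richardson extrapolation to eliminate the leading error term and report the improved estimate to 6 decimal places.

The method has order 1: 2^1 = 2.
Numerator 2×A(h/2) − A(h) = 2×5.0396052775 − 5.2274716900 = 4.8517388650
(2×5.0396052775 − 5.2274716900)/(2 − 1) = 4.8517388650

4.851739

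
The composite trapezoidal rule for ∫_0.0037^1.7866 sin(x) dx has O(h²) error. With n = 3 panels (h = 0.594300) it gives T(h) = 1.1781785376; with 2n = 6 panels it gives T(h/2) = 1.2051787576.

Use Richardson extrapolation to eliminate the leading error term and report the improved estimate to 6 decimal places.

The method has order 2: 2^2 = 4.
4*1.2051787576 − 1.1781785376 = 3.6425364928
Denominator 4 − 1 = 3.
3.6425364928 ÷ 3 = 1.2141788309

1.214179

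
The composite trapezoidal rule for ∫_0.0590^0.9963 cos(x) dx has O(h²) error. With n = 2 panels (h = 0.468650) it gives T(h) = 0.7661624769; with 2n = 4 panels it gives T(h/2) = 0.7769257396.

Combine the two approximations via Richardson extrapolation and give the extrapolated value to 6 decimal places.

r = 2, so 2^r = 4.
4×0.7769257396 = 3.1077029584; subtract 0.7661624769 → 2.3415404815
Denominator 4 − 1 = 3.
2.3415404815 ÷ 3 = 0.7805134938

0.780513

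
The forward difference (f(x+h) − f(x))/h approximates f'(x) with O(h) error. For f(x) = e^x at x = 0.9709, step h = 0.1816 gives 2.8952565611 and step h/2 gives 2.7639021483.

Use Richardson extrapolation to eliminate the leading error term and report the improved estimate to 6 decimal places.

2.632548

The method has order 1: 2^1 = 2.
2·2.7639021483 − 2.8952565611 = 2.6325477355
Extrapolated: 2.6325477355 / 1 = 2.6325477355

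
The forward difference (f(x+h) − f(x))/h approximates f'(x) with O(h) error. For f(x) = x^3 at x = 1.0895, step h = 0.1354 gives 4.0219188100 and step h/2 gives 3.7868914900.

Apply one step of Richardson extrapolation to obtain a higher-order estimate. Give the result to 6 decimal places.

3.551864

r = 1: numerator weight 2, denominator 1.
Top: 2(3.7868914900) − (4.0219188100) = 3.5518641700
Denominator 2 − 1 = 1.
So the Richardson estimate is 3.5518641700.
Correction |R − A(h/2)| = 2.350e-01; gap |A(h/2) − A(h)| = 2.350e-01.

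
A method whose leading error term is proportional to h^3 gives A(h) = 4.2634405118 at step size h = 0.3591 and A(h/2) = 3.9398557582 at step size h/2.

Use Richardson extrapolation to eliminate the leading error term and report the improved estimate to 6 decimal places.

Order 3 gives 2^r = 8 and 2^r − 1 = 7.
8 × 3.9398557582 = 31.5188460656; 31.5188460656 − 4.2634405118 = 27.2554055538
Divide by 2^3 − 1 = 7.
R = 27.2554055538/7 = 3.8936293648
Correction |R − A(h/2)| = 4.623e-02; gap |A(h/2) − A(h)| = 3.236e-01.

3.893629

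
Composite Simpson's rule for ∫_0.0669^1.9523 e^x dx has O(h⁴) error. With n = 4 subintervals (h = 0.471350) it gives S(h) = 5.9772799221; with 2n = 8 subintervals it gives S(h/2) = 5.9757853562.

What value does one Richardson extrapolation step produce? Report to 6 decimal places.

5.975686

r = 4: numerator weight 16, denominator 15.
Weighted: 95.6125656992 − 5.9772799221 = 89.6352857771
Divide by 2^4 − 1 = 15.
So the Richardson estimate is 5.9756857185.
Gap between inputs: 1.495e-03; correction applied: −0.0000996377.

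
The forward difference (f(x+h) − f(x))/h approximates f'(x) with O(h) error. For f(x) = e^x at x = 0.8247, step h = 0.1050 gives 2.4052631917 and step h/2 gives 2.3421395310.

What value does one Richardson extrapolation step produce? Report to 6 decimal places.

2.279016

r = 1: numerator weight 2, denominator 1.
2×2.3421395310 = 4.6842790620; subtract 2.4052631917 → 2.2790158703
Extrapolated: 2.2790158703 / 1 = 2.2790158703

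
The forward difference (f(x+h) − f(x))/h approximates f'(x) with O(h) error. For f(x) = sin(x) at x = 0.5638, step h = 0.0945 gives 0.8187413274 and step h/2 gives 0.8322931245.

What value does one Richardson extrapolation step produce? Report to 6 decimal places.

0.845845

Order 1 gives 2^r = 2 and 2^r − 1 = 1.
2 × 0.8322931245 − 0.8187413274 = 0.8458449216
R = 0.8458449216/1 = 0.8458449216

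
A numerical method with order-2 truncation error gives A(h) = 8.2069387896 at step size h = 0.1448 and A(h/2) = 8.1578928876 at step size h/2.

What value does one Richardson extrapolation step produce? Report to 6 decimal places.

8.141544

Method order is 2; weight 2^2 = 4.
4·8.1578928876 = 32.6315715504; 32.6315715504 − 8.2069387896 = 24.4246327608
Denominator 4 − 1 = 3.
(4·8.1578928876 − 8.2069387896)/(4 − 1) = 8.1415442536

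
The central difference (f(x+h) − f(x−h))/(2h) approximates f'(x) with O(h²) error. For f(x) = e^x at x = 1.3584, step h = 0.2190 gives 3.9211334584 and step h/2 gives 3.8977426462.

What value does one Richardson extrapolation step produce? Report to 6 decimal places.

With r = 2 the leading error scales as h^2, so the weight is 2^2 = 4.
A(h/2) − A(h) = 3.8977426462 − 3.9211334584 = -0.0233908122
Divide by 2^2 − 1 = 3: (-0.0233908122)/3 = -0.0077969374
R = 3.8977426462 − 0.0077969374 = 3.8899457088

3.889946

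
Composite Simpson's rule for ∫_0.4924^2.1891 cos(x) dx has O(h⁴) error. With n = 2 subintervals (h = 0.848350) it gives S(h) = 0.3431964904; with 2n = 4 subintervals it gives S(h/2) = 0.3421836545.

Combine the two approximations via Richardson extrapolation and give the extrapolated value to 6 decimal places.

0.342116

Leading term ∝ h^4; use weight 16 = 2^4.
2^4×A(h/2) = 5.4749384720; minus A(h) gives 5.1317419816.
Divide by 2^4 − 1 = 15.
5.1317419816 ÷ 15 = 0.3421161321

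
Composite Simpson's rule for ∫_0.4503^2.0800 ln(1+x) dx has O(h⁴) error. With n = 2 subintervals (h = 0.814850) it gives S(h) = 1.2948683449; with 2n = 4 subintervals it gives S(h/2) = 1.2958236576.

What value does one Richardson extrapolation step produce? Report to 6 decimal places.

1.295887

r = 4, so 2^r = 16.
16*1.2958236576 = 20.7331785216; subtract 1.2948683449 → 19.4383101767
Divide by 2^4 − 1 = 15.
R = 19.4383101767/15 = 1.2958873451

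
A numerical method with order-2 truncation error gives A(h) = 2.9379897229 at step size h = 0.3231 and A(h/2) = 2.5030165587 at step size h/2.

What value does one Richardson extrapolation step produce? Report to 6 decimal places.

2.358026

r = 2: numerator weight 4, denominator 3.
4*2.5030165587 − 2.9379897229 = 7.0740765119
Extrapolated: 7.0740765119 / 3 = 2.3580255040
Correction |R − A(h/2)| = 1.450e-01; gap |A(h/2) − A(h)| = 4.350e-01.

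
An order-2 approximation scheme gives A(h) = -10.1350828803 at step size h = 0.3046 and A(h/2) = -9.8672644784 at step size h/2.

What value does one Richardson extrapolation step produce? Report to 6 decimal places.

r = 2: numerator weight 4, denominator 3.
4×(-9.8672644784) − (-10.1350828803) = -29.3339750333
Divide by 2^2 − 1 = 3.
(4×(-9.8672644784) − (-10.1350828803))/(4 − 1) = -9.7779916778
Gap between inputs: 2.678e-01; correction applied: +0.0892728006.

-9.777992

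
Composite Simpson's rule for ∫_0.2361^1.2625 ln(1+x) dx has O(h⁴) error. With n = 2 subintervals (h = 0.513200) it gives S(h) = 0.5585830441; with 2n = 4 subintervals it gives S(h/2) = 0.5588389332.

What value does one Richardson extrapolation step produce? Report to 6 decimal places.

Leading term ∝ h^4; use weight 16 = 2^4.
Numerator 16·A(h/2) − A(h) = 16·0.5588389332 − 0.5585830441 = 8.3828398871
Divide by 2^4 − 1 = 15.
8.3828398871 ÷ 15 = 0.5588559925

0.558856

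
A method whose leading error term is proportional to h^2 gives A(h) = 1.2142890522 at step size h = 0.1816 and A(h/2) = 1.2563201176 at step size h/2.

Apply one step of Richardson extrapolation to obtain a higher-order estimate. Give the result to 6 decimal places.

1.270330

Method order is 2; weight 2^2 = 4.
4·1.2563201176 = 5.0252804704; subtract 1.2142890522 → 3.8109914182
Divide by 2^2 − 1 = 3.
Extrapolated: 3.8109914182 / 3 = 1.2703304727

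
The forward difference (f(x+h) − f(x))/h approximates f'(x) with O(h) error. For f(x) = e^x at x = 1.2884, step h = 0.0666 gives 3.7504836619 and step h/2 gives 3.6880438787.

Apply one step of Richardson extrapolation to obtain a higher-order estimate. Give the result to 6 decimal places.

3.625604

r = 1, so 2^r = 2.
2^1*A(h/2) = 7.3760877574; minus A(h) gives 3.6256040955.
3.6256040955 ÷ 1 = 3.6256040955
Shift from A(h/2): −0.0624397832.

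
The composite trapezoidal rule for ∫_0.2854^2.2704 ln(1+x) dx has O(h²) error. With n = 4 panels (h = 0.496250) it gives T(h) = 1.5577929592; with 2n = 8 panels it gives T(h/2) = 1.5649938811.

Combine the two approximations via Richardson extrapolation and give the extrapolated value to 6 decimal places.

Leading term ∝ h^2; use weight 4 = 2^2.
4*1.5649938811 = 6.2599755244; subtract 1.5577929592 → 4.7021825652
Denominator 4 − 1 = 3.
(4*1.5649938811 − 1.5577929592)/(4 − 1) = 1.5673941884
Shift from A(h/2): +0.0024003073.

1.567394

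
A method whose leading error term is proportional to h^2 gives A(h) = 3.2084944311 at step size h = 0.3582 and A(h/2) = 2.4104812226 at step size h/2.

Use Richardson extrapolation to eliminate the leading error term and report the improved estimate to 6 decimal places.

r = 2, so 2^r = 4.
Numerator 4·A(h/2) − A(h) = 4·2.4104812226 − 3.2084944311 = 6.4334304593
Denominator 4 − 1 = 3.
Result: 2.1444768198
Shift from A(h/2): −0.2660044028.

2.144477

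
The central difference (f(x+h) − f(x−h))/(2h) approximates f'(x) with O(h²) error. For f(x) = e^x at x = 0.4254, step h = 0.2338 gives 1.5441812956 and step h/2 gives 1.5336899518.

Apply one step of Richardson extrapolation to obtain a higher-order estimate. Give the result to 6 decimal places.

1.530193

Error is O(h^2); halving h shrinks it by 2^2 = 4.
A(h/2) − A(h) = 1.5336899518 − 1.5441812956 = -0.0104913438
Divide by 2^2 − 1 = 3: (-0.0104913438)/3 = -0.0034971146
R = A(h/2) + (A(h/2) − A(h))/3 = 1.5336899518 − 0.0034971146 = 1.5301928372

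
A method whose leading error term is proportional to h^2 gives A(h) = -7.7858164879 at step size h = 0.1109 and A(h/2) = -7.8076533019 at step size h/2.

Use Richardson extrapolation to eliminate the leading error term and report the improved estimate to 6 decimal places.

-7.814932

r = 2, so 2^r = 4.
4·(-7.8076533019) − (-7.7858164879) = -23.4447967197
Extrapolated: (-23.4447967197) / 3 = -7.8149322399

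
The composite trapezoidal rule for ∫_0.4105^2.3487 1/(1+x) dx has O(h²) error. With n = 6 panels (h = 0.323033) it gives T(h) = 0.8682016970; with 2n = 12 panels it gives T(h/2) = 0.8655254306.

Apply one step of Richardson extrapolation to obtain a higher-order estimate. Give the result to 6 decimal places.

0.864633

Error is O(h^2); halving h shrinks it by 2^2 = 4.
Top: 4(0.8655254306) − (0.8682016970) = 2.5939000254
Divide by 2^2 − 1 = 3.
Extrapolated: 2.5939000254 / 3 = 0.8646333418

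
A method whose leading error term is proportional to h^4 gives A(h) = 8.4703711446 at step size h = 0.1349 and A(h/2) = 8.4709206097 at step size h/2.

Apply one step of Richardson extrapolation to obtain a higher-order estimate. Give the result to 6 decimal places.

With r = 4 the leading error scales as h^4, so the weight is 2^4 = 16.
16 × 8.4709206097 = 135.5347297552; subtract 8.4703711446 → 127.0643586106
Denominator 16 − 1 = 15.
(16 × 8.4709206097 − 8.4703711446)/(16 − 1) = 8.4709572407

8.470957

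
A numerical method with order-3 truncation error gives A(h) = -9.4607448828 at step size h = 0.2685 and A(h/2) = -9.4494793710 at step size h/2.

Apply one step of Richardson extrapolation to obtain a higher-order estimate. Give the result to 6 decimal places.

With r = 3 the leading error scales as h^3, so the weight is 2^3 = 8.
8×(-9.4494793710) = -75.5958349680; subtract (-9.4607448828) → -66.1350900852
Denominator 8 − 1 = 7.
Result: -9.4478700122

-9.447870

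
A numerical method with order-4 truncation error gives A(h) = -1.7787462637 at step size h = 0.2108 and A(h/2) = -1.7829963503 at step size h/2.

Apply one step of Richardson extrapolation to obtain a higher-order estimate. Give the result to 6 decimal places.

-1.783280

r = 4: numerator weight 16, denominator 15.
Weighted: (-28.5279416048) − (-1.7787462637) = -26.7491953411
Extrapolated: (-26.7491953411) / 15 = -1.7832796894
Correction |R − A(h/2)| = 2.833e-04; gap |A(h/2) − A(h)| = 4.250e-03.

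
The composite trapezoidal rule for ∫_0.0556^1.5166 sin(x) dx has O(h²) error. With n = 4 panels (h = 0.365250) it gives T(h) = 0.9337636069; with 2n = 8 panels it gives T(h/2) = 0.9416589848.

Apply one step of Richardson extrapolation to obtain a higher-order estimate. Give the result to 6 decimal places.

With r = 2 the leading error scales as h^2, so the weight is 2^2 = 4.
4 × 0.9416589848 = 3.7666359392; 3.7666359392 − 0.9337636069 = 2.8328723323
Divide by 2^2 − 1 = 3.
Extrapolated: 2.8328723323 / 3 = 0.9442907774
Shift from A(h/2): +0.0026317926.

0.944291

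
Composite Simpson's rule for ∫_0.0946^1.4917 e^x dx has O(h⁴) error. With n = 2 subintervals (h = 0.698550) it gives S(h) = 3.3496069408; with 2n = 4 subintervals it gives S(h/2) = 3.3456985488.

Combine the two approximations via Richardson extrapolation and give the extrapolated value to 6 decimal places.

3.345438

Leading term ∝ h^4; use weight 16 = 2^4.
Numerator 16×A(h/2) − A(h) = 16×3.3456985488 − 3.3496069408 = 50.1815698400
(16×3.3456985488 − 3.3496069408)/(16 − 1) = 3.3454379893
Gap between inputs: 3.908e-03; correction applied: −0.0002605595.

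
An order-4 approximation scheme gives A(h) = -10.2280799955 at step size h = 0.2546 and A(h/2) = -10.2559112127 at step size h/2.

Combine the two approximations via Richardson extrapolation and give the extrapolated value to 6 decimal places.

-10.257767

r = 4, so 2^r = 16.
A(h/2) − A(h) = -10.2559112127 − (-10.2280799955) = -0.0278312172
Divide by 2^4 − 1 = 15: (-0.0278312172)/15 = -0.0018554145
R = -10.2559112127 − 0.0018554145 = -10.2577666272
Shift from A(h/2): −0.0018554145.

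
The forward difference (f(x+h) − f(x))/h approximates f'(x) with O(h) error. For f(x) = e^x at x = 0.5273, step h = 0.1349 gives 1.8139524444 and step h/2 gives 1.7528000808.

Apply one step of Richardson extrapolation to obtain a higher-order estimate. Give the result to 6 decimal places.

Error is O(h^1); halving h shrinks it by 2^1 = 2.
2×1.7528000808 − 1.8139524444 = 1.6916477172
Denominator 2 − 1 = 1.
Result: 1.6916477172

1.691648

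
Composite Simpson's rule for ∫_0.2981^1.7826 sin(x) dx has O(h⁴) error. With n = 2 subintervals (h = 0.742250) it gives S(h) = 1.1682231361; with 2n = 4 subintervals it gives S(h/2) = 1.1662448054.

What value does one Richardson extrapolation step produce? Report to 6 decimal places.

Order 4 gives 2^r = 16 and 2^r − 1 = 15.
16·1.1662448054 = 18.6599168864; subtract 1.1682231361 → 17.4916937503
Extrapolated: 17.4916937503 / 15 = 1.1661129167
Gap between inputs: 1.978e-03; correction applied: −0.0001318887.

1.166113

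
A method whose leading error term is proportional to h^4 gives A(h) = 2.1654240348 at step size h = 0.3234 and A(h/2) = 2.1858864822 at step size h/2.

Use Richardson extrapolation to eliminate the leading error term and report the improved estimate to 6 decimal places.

2.187251

r = 4, so 2^r = 16.
Numerator 16·A(h/2) − A(h) = 16·2.1858864822 − 2.1654240348 = 32.8087596804
Extrapolated: 32.8087596804 / 15 = 2.1872506454
Gap between inputs: 2.046e-02; correction applied: +0.0013641632.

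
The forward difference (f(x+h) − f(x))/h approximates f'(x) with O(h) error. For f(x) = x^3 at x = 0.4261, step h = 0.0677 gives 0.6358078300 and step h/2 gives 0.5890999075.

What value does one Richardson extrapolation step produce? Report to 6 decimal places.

With r = 1 the leading error scales as h^1, so the weight is 2^1 = 2.
2^1*A(h/2) = 1.1781998150; minus A(h) gives 0.5423919850.
Divide by 2^1 − 1 = 1.
So the Richardson estimate is 0.5423919850.

0.542392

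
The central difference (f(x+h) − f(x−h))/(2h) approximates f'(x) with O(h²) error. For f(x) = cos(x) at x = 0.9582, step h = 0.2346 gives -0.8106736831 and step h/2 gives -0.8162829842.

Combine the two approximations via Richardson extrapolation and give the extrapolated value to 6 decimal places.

Error is O(h^2); halving h shrinks it by 2^2 = 4.
Numerator 4*A(h/2) − A(h) = 4*(-0.8162829842) − (-0.8106736831) = -2.4544582537
R = (-2.4544582537)/3 = -0.8181527512

-0.818153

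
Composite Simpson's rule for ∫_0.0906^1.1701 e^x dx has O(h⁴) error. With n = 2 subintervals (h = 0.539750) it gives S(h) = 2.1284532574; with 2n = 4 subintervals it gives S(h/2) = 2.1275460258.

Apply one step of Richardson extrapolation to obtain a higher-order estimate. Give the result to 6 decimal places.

Method order is 4; weight 2^4 = 16.
Numerator 16×A(h/2) − A(h) = 16×2.1275460258 − 2.1284532574 = 31.9122831554
R = 31.9122831554/15 = 2.1274855437

2.127486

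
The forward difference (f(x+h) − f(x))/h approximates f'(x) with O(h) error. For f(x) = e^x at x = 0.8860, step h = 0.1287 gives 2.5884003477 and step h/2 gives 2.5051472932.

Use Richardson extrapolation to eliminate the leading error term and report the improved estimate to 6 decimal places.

2.421894

r = 1: numerator weight 2, denominator 1.
2^1*A(h/2) = 5.0102945864; minus A(h) gives 2.4218942387.
Denominator 2 − 1 = 1.
Extrapolated: 2.4218942387 / 1 = 2.4218942387
Shift from A(h/2): −0.0832530545.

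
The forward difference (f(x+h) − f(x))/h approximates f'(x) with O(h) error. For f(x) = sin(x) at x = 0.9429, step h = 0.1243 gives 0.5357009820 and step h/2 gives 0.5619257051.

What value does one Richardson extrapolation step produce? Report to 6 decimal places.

r = 1, so 2^r = 2.
Numerator 2*A(h/2) − A(h) = 2*0.5619257051 − 0.5357009820 = 0.5881504282
Divide by 2^1 − 1 = 1.
R = 0.5881504282/1 = 0.5881504282
Correction |R − A(h/2)| = 2.622e-02; gap |A(h/2) − A(h)| = 2.622e-02.

0.588150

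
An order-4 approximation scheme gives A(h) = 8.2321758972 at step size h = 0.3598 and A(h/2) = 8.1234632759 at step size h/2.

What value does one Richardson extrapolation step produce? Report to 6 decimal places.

The method has order 4: 2^4 = 16.
Top: 16(8.1234632759) − (8.2321758972) = 121.7432365172
Denominator 16 − 1 = 15.
121.7432365172 ÷ 15 = 8.1162157678
Shift from A(h/2): −0.0072475081.

8.116216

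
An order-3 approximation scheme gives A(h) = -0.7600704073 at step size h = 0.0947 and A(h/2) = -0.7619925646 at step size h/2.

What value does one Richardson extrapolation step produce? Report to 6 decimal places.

-0.762267

Method order is 3; weight 2^3 = 8.
8×(-0.7619925646) = -6.0959405168; subtract (-0.7600704073) → -5.3358701095
R = (-5.3358701095)/7 = -0.7622671585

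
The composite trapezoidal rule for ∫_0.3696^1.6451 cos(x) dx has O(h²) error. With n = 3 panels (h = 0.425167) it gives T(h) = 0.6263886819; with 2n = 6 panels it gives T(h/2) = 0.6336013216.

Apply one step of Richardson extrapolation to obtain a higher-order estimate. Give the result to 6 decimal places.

0.636006

The method has order 2: 2^2 = 4.
Top: 4(0.6336013216) − (0.6263886819) = 1.9080166045
Extrapolated: 1.9080166045 / 3 = 0.6360055348
Shift from A(h/2): +0.0024042132.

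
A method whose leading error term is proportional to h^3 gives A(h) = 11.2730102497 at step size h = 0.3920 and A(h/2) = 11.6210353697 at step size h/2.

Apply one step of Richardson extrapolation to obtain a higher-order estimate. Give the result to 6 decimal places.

11.670753

Leading term ∝ h^3; use weight 8 = 2^3.
2^3×A(h/2) = 92.9682829576; minus A(h) gives 81.6952727079.
Denominator 8 − 1 = 7.
Result: 11.6707532440
Gap between inputs: 3.480e-01; correction applied: +0.0497178743.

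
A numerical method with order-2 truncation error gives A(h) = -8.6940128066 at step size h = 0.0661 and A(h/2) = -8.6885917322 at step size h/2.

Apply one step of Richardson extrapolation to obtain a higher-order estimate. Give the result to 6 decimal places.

-8.686785

The method has order 2: 2^2 = 4.
4×(-8.6885917322) − (-8.6940128066) = -26.0603541222
(4×(-8.6885917322) − (-8.6940128066))/(4 − 1) = -8.6867847074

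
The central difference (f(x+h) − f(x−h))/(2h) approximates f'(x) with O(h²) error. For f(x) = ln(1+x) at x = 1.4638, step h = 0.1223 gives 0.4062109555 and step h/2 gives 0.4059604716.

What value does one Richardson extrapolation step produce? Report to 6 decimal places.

The method has order 2: 2^2 = 4.
Difference of the inputs: 0.4059604716 − 0.4062109555 = -0.0002504839
Correction (A(h/2) − A(h))/(4 − 1) = (-0.0002504839)/3 = -0.0000834946
R = 0.4059604716 − 0.0000834946 = 0.4058769770
Shift from A(h/2): −0.0000834946.

0.405877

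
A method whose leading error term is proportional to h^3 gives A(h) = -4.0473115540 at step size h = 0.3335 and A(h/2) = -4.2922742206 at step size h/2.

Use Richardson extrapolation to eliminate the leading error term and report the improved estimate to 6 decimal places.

-4.327269

Error is O(h^3); halving h shrinks it by 2^3 = 8.
Top: 8(-4.2922742206) − (-4.0473115540) = -30.2908822108
Denominator 8 − 1 = 7.
Result: -4.3272688873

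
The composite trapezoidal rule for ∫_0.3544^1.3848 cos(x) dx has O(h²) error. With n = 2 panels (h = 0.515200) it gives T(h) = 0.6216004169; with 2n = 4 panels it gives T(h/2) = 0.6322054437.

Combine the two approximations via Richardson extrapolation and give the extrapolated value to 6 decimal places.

0.635740

Method order is 2; weight 2^2 = 4.
4 × 0.6322054437 = 2.5288217748; subtract 0.6216004169 → 1.9072213579
Denominator 4 − 1 = 3.
R = 1.9072213579/3 = 0.6357404526
Correction |R − A(h/2)| = 3.535e-03; gap |A(h/2) − A(h)| = 1.061e-02.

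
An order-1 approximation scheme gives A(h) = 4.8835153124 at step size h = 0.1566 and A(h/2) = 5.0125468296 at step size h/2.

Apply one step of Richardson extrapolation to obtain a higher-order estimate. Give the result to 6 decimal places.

5.141578

The method has order 1: 2^1 = 2.
Weighted: 10.0250936592 − 4.8835153124 = 5.1415783468
(2*5.0125468296 − 4.8835153124)/(2 − 1) = 5.1415783468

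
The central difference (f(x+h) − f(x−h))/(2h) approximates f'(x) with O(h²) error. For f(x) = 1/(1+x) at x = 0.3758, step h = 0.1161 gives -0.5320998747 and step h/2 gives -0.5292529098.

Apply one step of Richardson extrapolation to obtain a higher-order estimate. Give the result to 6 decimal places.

-0.528304

With r = 2 the leading error scales as h^2, so the weight is 2^2 = 4.
4 × (-0.5292529098) = -2.1170116392; subtract (-0.5320998747) → -1.5849117645
Divide by 2^2 − 1 = 3.
So the Richardson estimate is -0.5283039215.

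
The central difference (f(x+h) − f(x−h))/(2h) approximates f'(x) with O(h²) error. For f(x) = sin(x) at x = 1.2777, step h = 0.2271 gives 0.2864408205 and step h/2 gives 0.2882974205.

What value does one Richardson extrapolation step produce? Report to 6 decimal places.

0.288916

The method has order 2: 2^2 = 4.
4*0.2882974205 − 0.2864408205 = 0.8667488615
Denominator 4 − 1 = 3.
So the Richardson estimate is 0.2889162872.
Gap between inputs: 1.857e-03; correction applied: +0.0006188667.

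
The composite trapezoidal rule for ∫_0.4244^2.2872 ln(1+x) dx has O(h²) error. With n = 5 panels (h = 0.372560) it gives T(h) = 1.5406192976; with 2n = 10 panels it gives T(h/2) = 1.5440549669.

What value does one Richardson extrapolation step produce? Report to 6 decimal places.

1.545200

The method has order 2: 2^2 = 4.
Top: 4(1.5440549669) − (1.5406192976) = 4.6356005700
Denominator 4 − 1 = 3.
4.6356005700 ÷ 3 = 1.5452001900
Correction |R − A(h/2)| = 1.145e-03; gap |A(h/2) − A(h)| = 3.436e-03.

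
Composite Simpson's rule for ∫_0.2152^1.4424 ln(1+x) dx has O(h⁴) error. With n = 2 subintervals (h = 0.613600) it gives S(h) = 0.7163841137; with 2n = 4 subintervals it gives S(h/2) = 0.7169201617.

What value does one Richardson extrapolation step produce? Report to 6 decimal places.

Error is O(h^4); halving h shrinks it by 2^4 = 16.
2^4·A(h/2) = 11.4707225872; minus A(h) gives 10.7543384735.
Extrapolated: 10.7543384735 / 15 = 0.7169558982

0.716956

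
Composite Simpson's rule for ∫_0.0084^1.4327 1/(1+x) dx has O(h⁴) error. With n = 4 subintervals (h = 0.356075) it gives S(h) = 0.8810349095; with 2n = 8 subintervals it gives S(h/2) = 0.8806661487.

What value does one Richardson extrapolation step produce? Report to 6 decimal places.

r = 4: numerator weight 16, denominator 15.
16*0.8806661487 = 14.0906583792; subtract 0.8810349095 → 13.2096234697
Extrapolated: 13.2096234697 / 15 = 0.8806415646

0.880642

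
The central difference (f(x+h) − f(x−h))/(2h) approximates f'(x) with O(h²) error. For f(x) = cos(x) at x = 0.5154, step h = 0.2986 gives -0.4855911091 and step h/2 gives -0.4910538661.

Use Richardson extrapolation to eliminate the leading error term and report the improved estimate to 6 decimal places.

-0.492875

Method order is 2; weight 2^2 = 4.
4 × (-0.4910538661) − (-0.4855911091) = -1.4786243553
Divide by 2^2 − 1 = 3.
R = (-1.4786243553)/3 = -0.4928747851
Gap between inputs: 5.463e-03; correction applied: −0.0018209190.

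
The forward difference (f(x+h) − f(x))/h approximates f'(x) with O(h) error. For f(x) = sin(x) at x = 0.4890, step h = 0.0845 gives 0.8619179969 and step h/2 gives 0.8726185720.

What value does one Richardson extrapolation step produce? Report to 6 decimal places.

The method has order 1: 2^1 = 2.
Numerator 2 × A(h/2) − A(h) = 2 × 0.8726185720 − 0.8619179969 = 0.8833191471
Divide by 2^1 − 1 = 1.
Extrapolated: 0.8833191471 / 1 = 0.8833191471

0.883319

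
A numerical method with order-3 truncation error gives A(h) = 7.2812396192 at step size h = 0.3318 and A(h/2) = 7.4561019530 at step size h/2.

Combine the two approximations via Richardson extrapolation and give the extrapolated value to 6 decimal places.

7.481082

r = 3, so 2^r = 8.
Numerator 8*A(h/2) − A(h) = 8*7.4561019530 − 7.2812396192 = 52.3675760048
(8*7.4561019530 − 7.2812396192)/(8 − 1) = 7.4810822864
Correction |R − A(h/2)| = 2.498e-02; gap |A(h/2) − A(h)| = 1.749e-01.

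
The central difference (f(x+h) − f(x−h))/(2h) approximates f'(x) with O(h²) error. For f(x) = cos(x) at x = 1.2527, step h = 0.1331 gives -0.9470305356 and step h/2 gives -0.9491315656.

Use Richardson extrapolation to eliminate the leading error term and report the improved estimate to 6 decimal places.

Error is O(h^2); halving h shrinks it by 2^2 = 4.
4·(-0.9491315656) = -3.7965262624; (-3.7965262624) − (-0.9470305356) = -2.8494957268
Divide by 2^2 − 1 = 3.
So the Richardson estimate is -0.9498319089.
Correction |R − A(h/2)| = 7.003e-04; gap |A(h/2) − A(h)| = 2.101e-03.

-0.949832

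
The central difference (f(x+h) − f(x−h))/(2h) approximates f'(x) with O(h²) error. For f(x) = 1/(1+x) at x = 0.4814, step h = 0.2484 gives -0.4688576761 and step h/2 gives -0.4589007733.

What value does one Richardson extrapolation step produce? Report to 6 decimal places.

r = 2: numerator weight 4, denominator 3.
Difference of the inputs: -0.4589007733 − (-0.4688576761) = 0.0099569028
Correction (A(h/2) − A(h))/(4 − 1) = 0.0099569028/3 = 0.0033189676
R = A(h/2) + (A(h/2) − A(h))/3 = -0.4589007733 + 0.0033189676 = -0.4555818057
Shift from A(h/2): +0.0033189676.

-0.455582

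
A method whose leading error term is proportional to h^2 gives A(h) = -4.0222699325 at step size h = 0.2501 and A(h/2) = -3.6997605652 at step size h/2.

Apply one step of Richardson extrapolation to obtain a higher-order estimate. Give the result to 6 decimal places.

r = 2, so 2^r = 4.
Top: 4(-3.6997605652) − (-4.0222699325) = -10.7767723283
Denominator 4 − 1 = 3.
(4*(-3.6997605652) − (-4.0222699325))/(4 − 1) = -3.5922574428
Shift from A(h/2): +0.1075031224.

-3.592257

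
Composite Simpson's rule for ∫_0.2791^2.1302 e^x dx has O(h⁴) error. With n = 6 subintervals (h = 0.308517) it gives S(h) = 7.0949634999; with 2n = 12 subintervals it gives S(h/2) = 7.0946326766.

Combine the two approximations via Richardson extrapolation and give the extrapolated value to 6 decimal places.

Method order is 4; weight 2^4 = 16.
Weighted: 113.5141228256 − 7.0949634999 = 106.4191593257
106.4191593257 ÷ 15 = 7.0946106217
Shift from A(h/2): −0.0000220549.

7.094611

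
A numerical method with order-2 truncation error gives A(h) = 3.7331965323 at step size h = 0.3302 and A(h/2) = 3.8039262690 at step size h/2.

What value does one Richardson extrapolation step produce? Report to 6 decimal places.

r = 2: numerator weight 4, denominator 3.
4 × 3.8039262690 = 15.2157050760; subtract 3.7331965323 → 11.4825085437
Divide by 2^2 − 1 = 3.
(4 × 3.8039262690 − 3.7331965323)/(4 − 1) = 3.8275028479
Shift from A(h/2): +0.0235765789.

3.827503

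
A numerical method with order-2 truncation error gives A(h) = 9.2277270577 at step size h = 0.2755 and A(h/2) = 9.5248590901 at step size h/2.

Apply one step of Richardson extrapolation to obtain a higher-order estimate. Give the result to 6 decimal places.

Leading term ∝ h^2; use weight 4 = 2^2.
4·9.5248590901 = 38.0994363604; 38.0994363604 − 9.2277270577 = 28.8717093027
Extrapolated: 28.8717093027 / 3 = 9.6239031009
Gap between inputs: 2.971e-01; correction applied: +0.0990440108.

9.623903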